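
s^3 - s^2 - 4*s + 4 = (s - 2)*(s - 1)*(s + 2)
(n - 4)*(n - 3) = n^2 - 7*n + 12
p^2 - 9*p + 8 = (p - 8)*(p - 1)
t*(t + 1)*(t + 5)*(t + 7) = t^4 + 13*t^3 + 47*t^2 + 35*t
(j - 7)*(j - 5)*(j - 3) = j^3 - 15*j^2 + 71*j - 105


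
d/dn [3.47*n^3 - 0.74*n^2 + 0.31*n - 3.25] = 10.41*n^2 - 1.48*n + 0.31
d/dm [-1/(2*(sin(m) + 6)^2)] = cos(m)/(sin(m) + 6)^3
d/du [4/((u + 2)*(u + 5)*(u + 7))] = 4*(-3*u^2 - 28*u - 59)/(u^6 + 28*u^5 + 314*u^4 + 1792*u^3 + 5441*u^2 + 8260*u + 4900)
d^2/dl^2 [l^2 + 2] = 2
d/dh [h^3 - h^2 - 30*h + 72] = 3*h^2 - 2*h - 30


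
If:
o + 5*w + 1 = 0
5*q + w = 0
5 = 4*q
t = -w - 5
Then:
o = 121/4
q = 5/4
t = 5/4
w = -25/4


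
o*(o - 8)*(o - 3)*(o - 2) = o^4 - 13*o^3 + 46*o^2 - 48*o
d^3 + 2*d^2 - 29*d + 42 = (d - 3)*(d - 2)*(d + 7)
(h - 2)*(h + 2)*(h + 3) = h^3 + 3*h^2 - 4*h - 12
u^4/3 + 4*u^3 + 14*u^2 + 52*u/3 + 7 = (u/3 + 1)*(u + 1)^2*(u + 7)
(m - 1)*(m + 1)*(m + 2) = m^3 + 2*m^2 - m - 2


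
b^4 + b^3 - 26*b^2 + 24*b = b*(b - 4)*(b - 1)*(b + 6)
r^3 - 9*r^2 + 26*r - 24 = (r - 4)*(r - 3)*(r - 2)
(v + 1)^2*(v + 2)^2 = v^4 + 6*v^3 + 13*v^2 + 12*v + 4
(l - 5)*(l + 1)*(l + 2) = l^3 - 2*l^2 - 13*l - 10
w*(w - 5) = w^2 - 5*w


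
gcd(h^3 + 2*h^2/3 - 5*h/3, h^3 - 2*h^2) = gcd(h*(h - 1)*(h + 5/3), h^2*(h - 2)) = h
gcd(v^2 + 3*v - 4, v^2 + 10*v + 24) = v + 4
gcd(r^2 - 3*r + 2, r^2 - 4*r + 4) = r - 2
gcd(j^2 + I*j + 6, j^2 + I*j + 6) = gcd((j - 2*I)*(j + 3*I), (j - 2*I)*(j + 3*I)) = j^2 + I*j + 6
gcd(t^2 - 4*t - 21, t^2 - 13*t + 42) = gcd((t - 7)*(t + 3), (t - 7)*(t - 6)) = t - 7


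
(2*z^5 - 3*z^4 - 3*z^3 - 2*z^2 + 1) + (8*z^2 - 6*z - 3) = 2*z^5 - 3*z^4 - 3*z^3 + 6*z^2 - 6*z - 2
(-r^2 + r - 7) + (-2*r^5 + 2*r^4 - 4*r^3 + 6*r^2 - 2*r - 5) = -2*r^5 + 2*r^4 - 4*r^3 + 5*r^2 - r - 12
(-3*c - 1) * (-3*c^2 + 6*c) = 9*c^3 - 15*c^2 - 6*c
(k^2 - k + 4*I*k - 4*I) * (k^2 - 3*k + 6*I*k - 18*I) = k^4 - 4*k^3 + 10*I*k^3 - 21*k^2 - 40*I*k^2 + 96*k + 30*I*k - 72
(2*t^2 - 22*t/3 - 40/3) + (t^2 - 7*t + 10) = 3*t^2 - 43*t/3 - 10/3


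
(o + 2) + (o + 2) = 2*o + 4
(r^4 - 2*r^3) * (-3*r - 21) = -3*r^5 - 15*r^4 + 42*r^3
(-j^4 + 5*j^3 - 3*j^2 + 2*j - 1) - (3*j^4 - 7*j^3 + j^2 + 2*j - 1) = -4*j^4 + 12*j^3 - 4*j^2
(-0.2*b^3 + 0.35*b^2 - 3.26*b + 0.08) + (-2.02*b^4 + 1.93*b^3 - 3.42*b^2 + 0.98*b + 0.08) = -2.02*b^4 + 1.73*b^3 - 3.07*b^2 - 2.28*b + 0.16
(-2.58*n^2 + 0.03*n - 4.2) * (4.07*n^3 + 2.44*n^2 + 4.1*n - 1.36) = -10.5006*n^5 - 6.1731*n^4 - 27.5988*n^3 - 6.6162*n^2 - 17.2608*n + 5.712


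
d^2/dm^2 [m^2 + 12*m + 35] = 2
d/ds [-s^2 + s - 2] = 1 - 2*s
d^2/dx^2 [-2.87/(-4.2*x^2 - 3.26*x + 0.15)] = (-101.2536*x^2 - 78.59208*x + 2.87*(8.4*x + 3.26)*(16.8*x + 6.52) + 3.6162)/(4.2*x^2 + 3.26*x - 0.15)^3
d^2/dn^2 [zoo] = 0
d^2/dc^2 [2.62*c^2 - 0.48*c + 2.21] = 5.24000000000000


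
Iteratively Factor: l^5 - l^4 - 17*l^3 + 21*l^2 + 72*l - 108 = (l - 2)*(l^4 + l^3 - 15*l^2 - 9*l + 54) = (l - 2)*(l + 3)*(l^3 - 2*l^2 - 9*l + 18) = (l - 2)^2*(l + 3)*(l^2 - 9) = (l - 2)^2*(l + 3)^2*(l - 3)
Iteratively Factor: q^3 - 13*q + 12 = (q - 3)*(q^2 + 3*q - 4) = (q - 3)*(q + 4)*(q - 1)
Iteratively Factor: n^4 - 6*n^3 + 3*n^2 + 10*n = (n - 5)*(n^3 - n^2 - 2*n) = (n - 5)*(n - 2)*(n^2 + n) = (n - 5)*(n - 2)*(n + 1)*(n)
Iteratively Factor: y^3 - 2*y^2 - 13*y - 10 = (y - 5)*(y^2 + 3*y + 2) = (y - 5)*(y + 2)*(y + 1)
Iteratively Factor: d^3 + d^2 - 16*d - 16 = (d + 4)*(d^2 - 3*d - 4) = (d - 4)*(d + 4)*(d + 1)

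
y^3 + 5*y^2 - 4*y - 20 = (y - 2)*(y + 2)*(y + 5)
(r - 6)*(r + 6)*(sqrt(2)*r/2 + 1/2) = sqrt(2)*r^3/2 + r^2/2 - 18*sqrt(2)*r - 18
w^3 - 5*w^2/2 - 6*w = w*(w - 4)*(w + 3/2)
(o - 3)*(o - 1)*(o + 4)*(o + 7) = o^4 + 7*o^3 - 13*o^2 - 79*o + 84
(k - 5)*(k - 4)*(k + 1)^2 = k^4 - 7*k^3 + 3*k^2 + 31*k + 20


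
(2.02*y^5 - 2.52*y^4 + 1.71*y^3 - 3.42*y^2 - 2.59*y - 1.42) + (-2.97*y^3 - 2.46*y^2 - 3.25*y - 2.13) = 2.02*y^5 - 2.52*y^4 - 1.26*y^3 - 5.88*y^2 - 5.84*y - 3.55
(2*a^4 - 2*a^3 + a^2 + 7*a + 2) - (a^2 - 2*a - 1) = 2*a^4 - 2*a^3 + 9*a + 3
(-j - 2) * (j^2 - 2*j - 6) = -j^3 + 10*j + 12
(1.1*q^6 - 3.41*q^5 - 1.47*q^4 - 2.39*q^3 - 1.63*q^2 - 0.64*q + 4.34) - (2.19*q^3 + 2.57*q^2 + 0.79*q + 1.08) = 1.1*q^6 - 3.41*q^5 - 1.47*q^4 - 4.58*q^3 - 4.2*q^2 - 1.43*q + 3.26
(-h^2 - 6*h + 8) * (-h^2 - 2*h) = h^4 + 8*h^3 + 4*h^2 - 16*h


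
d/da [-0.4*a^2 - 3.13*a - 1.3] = -0.8*a - 3.13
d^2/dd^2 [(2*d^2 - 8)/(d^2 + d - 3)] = 4*(-d^3 - 3*d^2 - 12*d - 7)/(d^6 + 3*d^5 - 6*d^4 - 17*d^3 + 18*d^2 + 27*d - 27)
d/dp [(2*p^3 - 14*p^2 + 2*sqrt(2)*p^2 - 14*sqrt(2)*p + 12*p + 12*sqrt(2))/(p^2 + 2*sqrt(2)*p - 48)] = 2*(p^4 + 4*sqrt(2)*p^3 - 146*p^2 - 7*sqrt(2)*p^2 - 108*sqrt(2)*p + 672*p - 312 + 336*sqrt(2))/(p^4 + 4*sqrt(2)*p^3 - 88*p^2 - 192*sqrt(2)*p + 2304)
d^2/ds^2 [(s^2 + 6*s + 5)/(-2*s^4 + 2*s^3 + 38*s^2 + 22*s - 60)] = (-3*s^8 - 33*s^7 - 22*s^6 + 333*s^5 + 678*s^4 - 951*s^3 - 7470*s^2 - 13845*s - 6335)/(s^12 - 3*s^11 - 54*s^10 + 80*s^9 + 1182*s^8 - 42*s^7 - 11080*s^6 - 10836*s^5 + 30273*s^4 + 33589*s^3 - 40410*s^2 - 29700*s + 27000)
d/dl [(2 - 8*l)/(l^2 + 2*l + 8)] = 4*(2*l^2 - l - 17)/(l^4 + 4*l^3 + 20*l^2 + 32*l + 64)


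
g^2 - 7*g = g*(g - 7)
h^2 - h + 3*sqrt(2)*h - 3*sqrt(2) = (h - 1)*(h + 3*sqrt(2))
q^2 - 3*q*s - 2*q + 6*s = (q - 2)*(q - 3*s)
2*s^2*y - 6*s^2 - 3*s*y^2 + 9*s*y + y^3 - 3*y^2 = (-2*s + y)*(-s + y)*(y - 3)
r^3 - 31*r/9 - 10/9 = (r - 2)*(r + 1/3)*(r + 5/3)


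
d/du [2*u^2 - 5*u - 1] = 4*u - 5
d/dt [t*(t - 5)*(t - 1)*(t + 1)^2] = 5*t^4 - 16*t^3 - 18*t^2 + 8*t + 5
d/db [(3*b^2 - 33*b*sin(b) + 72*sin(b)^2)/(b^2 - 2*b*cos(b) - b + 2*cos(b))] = 3*((b^2 - 11*b*sin(b) + 24*sin(b)^2)*(-2*b*sin(b) - 2*b + 2*sqrt(2)*sin(b + pi/4) + 1) + (b^2 - 2*b*cos(b) - b + 2*cos(b))*(-11*b*cos(b) + 2*b - 11*sin(b) + 24*sin(2*b)))/((b - 1)^2*(b - 2*cos(b))^2)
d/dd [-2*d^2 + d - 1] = 1 - 4*d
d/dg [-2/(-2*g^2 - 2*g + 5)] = 4*(-2*g - 1)/(2*g^2 + 2*g - 5)^2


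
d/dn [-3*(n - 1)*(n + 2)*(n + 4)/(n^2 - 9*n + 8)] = 3*(-n^2 + 16*n + 56)/(n^2 - 16*n + 64)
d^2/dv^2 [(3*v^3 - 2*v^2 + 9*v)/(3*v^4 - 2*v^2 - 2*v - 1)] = 2*(27*v^9 - 54*v^8 + 540*v^7 + 114*v^6 - 126*v^5 + 90*v^4 + 320*v^3 + 30*v^2 - 45*v - 20)/(27*v^12 - 54*v^10 - 54*v^9 + 9*v^8 + 72*v^7 + 64*v^6 + 12*v^5 - 27*v^4 - 32*v^3 - 18*v^2 - 6*v - 1)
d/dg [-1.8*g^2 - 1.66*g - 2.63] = -3.6*g - 1.66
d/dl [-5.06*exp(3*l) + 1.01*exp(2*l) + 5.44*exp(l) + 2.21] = (-15.18*exp(2*l) + 2.02*exp(l) + 5.44)*exp(l)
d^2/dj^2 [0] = 0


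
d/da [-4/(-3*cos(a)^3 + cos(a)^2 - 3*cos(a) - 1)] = 4*(9*cos(a)^2 - 2*cos(a) + 3)*sin(a)/(3*cos(a)^3 - cos(a)^2 + 3*cos(a) + 1)^2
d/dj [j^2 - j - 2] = 2*j - 1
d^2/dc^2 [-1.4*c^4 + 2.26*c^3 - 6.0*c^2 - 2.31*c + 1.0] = -16.8*c^2 + 13.56*c - 12.0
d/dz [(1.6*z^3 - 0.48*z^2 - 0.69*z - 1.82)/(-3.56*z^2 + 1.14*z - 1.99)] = (-5.696*z^4 + 3.648*z^3 - 12.5556*z^2 - 11.048*z + 3.4479)/(12.6736*z^4 - 8.1168*z^3 + 15.4684*z^2 - 4.5372*z + 3.9601)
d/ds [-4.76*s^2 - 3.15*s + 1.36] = -9.52*s - 3.15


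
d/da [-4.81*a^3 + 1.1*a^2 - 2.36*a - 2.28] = -14.43*a^2 + 2.2*a - 2.36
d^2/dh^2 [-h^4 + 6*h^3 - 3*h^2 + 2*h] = -12*h^2 + 36*h - 6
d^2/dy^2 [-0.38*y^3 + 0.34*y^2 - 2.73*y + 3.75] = 0.68 - 2.28*y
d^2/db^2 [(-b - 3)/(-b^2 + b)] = 2*(b^3 + 9*b^2 - 9*b + 3)/(b^3*(b^3 - 3*b^2 + 3*b - 1))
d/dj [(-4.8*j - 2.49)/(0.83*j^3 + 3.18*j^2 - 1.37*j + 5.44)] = (7.968*j^3 + 21.4641*j^2 + 15.8364*j - 29.5233)/(0.6889*j^6 + 5.2788*j^5 + 7.8382*j^4 + 0.3172*j^3 + 36.4753*j^2 - 14.9056*j + 29.5936)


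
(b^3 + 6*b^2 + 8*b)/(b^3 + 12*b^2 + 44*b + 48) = b/(b + 6)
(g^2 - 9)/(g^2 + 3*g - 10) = (g^2 - 9)/(g^2 + 3*g - 10)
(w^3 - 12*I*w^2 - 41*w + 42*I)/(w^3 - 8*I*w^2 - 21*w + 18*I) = (w - 7*I)/(w - 3*I)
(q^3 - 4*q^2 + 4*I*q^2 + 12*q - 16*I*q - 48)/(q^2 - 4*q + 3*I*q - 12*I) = (q^2 + 4*I*q + 12)/(q + 3*I)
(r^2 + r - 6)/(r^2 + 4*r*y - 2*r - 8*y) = (r + 3)/(r + 4*y)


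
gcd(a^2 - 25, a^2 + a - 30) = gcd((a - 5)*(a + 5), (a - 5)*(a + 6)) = a - 5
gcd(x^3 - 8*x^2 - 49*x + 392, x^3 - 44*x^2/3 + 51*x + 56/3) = x^2 - 15*x + 56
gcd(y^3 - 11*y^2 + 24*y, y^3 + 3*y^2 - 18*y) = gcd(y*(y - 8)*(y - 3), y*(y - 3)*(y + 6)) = y^2 - 3*y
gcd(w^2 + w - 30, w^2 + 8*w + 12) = w + 6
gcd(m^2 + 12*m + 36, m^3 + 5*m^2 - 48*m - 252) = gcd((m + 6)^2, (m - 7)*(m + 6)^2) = m^2 + 12*m + 36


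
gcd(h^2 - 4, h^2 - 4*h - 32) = 1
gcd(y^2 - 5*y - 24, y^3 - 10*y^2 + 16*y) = y - 8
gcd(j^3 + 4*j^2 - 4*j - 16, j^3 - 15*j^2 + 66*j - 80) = j - 2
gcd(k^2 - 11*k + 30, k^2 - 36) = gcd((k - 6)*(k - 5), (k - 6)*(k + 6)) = k - 6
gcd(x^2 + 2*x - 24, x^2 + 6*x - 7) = 1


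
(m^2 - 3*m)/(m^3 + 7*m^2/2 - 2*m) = 2*(m - 3)/(2*m^2 + 7*m - 4)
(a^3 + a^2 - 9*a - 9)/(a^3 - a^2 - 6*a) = (a^2 + 4*a + 3)/(a*(a + 2))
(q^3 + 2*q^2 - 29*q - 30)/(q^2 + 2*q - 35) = (q^2 + 7*q + 6)/(q + 7)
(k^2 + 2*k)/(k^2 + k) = (k + 2)/(k + 1)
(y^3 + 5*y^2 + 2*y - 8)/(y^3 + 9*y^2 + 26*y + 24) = (y - 1)/(y + 3)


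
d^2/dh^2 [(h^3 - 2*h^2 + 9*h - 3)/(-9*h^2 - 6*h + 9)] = 2*(-106*h^3 + 153*h^2 - 216*h + 3)/(3*(27*h^6 + 54*h^5 - 45*h^4 - 100*h^3 + 45*h^2 + 54*h - 27))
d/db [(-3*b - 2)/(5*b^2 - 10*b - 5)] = (3*b^2 + 4*b - 1)/(5*(b^4 - 4*b^3 + 2*b^2 + 4*b + 1))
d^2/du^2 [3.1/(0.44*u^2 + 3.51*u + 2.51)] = (-1.20032*u^2 - 9.57528*u + 3.1*(0.88*u + 3.51)*(1.76*u + 7.02) - 6.84728)/(0.44*u^2 + 3.51*u + 2.51)^3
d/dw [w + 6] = 1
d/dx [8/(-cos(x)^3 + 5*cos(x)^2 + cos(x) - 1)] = 8*(-3*cos(x)^2 + 10*cos(x) + 1)*sin(x)/(sin(x)^2*cos(x) - 5*sin(x)^2 + 4)^2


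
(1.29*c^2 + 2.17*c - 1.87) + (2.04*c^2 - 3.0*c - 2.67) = 3.33*c^2 - 0.83*c - 4.54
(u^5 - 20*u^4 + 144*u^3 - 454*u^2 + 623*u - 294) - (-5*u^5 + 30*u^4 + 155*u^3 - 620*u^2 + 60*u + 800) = 6*u^5 - 50*u^4 - 11*u^3 + 166*u^2 + 563*u - 1094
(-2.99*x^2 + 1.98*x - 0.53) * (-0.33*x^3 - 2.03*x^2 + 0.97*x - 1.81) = 0.9867*x^5 + 5.4163*x^4 - 6.7448*x^3 + 8.4084*x^2 - 4.0979*x + 0.9593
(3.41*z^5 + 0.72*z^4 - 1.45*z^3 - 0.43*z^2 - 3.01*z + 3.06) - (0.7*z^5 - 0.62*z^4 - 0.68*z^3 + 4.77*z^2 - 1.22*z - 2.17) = 2.71*z^5 + 1.34*z^4 - 0.77*z^3 - 5.2*z^2 - 1.79*z + 5.23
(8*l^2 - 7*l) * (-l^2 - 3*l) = -8*l^4 - 17*l^3 + 21*l^2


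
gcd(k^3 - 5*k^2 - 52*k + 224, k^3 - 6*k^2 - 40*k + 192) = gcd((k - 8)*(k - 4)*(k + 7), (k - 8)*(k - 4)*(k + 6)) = k^2 - 12*k + 32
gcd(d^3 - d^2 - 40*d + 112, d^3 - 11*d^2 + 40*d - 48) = d^2 - 8*d + 16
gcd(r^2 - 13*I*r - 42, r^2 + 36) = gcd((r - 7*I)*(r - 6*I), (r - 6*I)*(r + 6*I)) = r - 6*I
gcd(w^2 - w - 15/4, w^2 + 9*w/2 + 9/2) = w + 3/2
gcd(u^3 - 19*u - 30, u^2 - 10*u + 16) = 1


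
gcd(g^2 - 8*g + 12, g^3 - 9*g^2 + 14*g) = g - 2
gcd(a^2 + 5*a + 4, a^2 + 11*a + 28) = a + 4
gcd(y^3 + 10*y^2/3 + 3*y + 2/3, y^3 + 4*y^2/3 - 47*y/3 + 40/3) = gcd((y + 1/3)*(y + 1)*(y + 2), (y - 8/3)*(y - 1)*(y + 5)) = 1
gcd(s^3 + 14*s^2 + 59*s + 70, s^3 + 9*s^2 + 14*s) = s^2 + 9*s + 14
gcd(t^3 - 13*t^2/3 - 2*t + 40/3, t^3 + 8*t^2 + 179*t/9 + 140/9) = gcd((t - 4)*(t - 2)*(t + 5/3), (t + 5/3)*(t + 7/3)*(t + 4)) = t + 5/3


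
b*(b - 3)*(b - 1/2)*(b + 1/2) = b^4 - 3*b^3 - b^2/4 + 3*b/4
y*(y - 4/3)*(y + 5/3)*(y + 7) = y^4 + 22*y^3/3 + y^2/9 - 140*y/9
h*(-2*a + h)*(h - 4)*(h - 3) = -2*a*h^3 + 14*a*h^2 - 24*a*h + h^4 - 7*h^3 + 12*h^2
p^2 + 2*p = p*(p + 2)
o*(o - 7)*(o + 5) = o^3 - 2*o^2 - 35*o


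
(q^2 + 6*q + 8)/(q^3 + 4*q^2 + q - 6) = (q + 4)/(q^2 + 2*q - 3)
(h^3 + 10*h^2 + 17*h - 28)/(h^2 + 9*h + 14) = (h^2 + 3*h - 4)/(h + 2)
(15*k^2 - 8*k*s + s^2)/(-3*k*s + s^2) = (-5*k + s)/s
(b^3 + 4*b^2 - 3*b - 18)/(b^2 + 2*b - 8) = (b^2 + 6*b + 9)/(b + 4)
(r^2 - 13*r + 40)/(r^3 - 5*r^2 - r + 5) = (r - 8)/(r^2 - 1)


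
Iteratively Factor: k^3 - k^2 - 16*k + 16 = (k - 1)*(k^2 - 16) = (k - 1)*(k + 4)*(k - 4)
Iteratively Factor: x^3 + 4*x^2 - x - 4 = (x + 4)*(x^2 - 1) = (x - 1)*(x + 4)*(x + 1)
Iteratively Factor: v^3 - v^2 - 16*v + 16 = (v + 4)*(v^2 - 5*v + 4) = (v - 4)*(v + 4)*(v - 1)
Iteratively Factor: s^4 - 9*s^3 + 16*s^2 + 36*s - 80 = (s + 2)*(s^3 - 11*s^2 + 38*s - 40) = (s - 2)*(s + 2)*(s^2 - 9*s + 20) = (s - 4)*(s - 2)*(s + 2)*(s - 5)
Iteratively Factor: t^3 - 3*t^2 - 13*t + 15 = (t - 5)*(t^2 + 2*t - 3) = (t - 5)*(t - 1)*(t + 3)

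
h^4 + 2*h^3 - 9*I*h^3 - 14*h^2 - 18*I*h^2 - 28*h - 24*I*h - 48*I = (h + 2)*(h - 6*I)*(h - 4*I)*(h + I)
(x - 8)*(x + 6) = x^2 - 2*x - 48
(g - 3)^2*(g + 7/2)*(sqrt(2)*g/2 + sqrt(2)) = sqrt(2)*g^4/2 - sqrt(2)*g^3/4 - 17*sqrt(2)*g^2/2 + 15*sqrt(2)*g/4 + 63*sqrt(2)/2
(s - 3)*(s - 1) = s^2 - 4*s + 3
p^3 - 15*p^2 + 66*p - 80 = (p - 8)*(p - 5)*(p - 2)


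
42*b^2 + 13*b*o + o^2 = (6*b + o)*(7*b + o)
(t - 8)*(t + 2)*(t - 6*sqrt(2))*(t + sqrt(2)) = t^4 - 5*sqrt(2)*t^3 - 6*t^3 - 28*t^2 + 30*sqrt(2)*t^2 + 72*t + 80*sqrt(2)*t + 192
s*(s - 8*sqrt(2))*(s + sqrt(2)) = s^3 - 7*sqrt(2)*s^2 - 16*s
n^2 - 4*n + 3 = (n - 3)*(n - 1)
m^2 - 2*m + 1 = (m - 1)^2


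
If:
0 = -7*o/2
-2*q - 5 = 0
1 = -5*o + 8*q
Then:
No Solution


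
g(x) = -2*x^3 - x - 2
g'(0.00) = -1.00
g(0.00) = -2.00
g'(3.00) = -55.00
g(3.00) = -59.00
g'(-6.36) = -243.70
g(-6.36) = 518.88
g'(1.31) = -11.30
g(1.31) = -7.81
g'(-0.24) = -1.35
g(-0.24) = -1.73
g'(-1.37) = -12.26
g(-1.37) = 4.51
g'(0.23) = -1.32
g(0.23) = -2.25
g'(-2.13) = -28.22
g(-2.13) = 19.46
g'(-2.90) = -51.46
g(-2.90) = 49.68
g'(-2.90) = -51.46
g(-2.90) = 49.68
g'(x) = -6*x^2 - 1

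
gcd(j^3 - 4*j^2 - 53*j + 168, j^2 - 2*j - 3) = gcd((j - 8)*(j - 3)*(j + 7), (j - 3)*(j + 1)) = j - 3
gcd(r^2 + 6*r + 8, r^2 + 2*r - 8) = r + 4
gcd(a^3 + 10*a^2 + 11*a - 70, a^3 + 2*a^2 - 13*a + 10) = a^2 + 3*a - 10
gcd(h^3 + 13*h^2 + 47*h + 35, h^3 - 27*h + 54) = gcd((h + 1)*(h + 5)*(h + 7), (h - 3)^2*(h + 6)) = 1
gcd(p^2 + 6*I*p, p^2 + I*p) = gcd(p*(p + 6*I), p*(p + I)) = p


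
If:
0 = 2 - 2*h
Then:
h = 1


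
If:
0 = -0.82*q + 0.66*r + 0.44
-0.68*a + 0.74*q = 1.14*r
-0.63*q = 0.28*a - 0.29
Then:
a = 1.18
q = -0.07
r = -0.75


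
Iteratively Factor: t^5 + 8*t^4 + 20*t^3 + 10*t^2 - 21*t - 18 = (t + 1)*(t^4 + 7*t^3 + 13*t^2 - 3*t - 18) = (t + 1)*(t + 3)*(t^3 + 4*t^2 + t - 6) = (t - 1)*(t + 1)*(t + 3)*(t^2 + 5*t + 6) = (t - 1)*(t + 1)*(t + 2)*(t + 3)*(t + 3)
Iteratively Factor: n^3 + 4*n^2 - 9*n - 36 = (n + 4)*(n^2 - 9) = (n - 3)*(n + 4)*(n + 3)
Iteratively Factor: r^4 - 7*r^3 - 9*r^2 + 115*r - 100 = (r + 4)*(r^3 - 11*r^2 + 35*r - 25) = (r - 5)*(r + 4)*(r^2 - 6*r + 5) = (r - 5)^2*(r + 4)*(r - 1)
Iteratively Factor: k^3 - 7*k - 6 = (k + 2)*(k^2 - 2*k - 3) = (k + 1)*(k + 2)*(k - 3)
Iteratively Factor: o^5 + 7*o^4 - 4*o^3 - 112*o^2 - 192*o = (o + 3)*(o^4 + 4*o^3 - 16*o^2 - 64*o) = (o - 4)*(o + 3)*(o^3 + 8*o^2 + 16*o) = o*(o - 4)*(o + 3)*(o^2 + 8*o + 16) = o*(o - 4)*(o + 3)*(o + 4)*(o + 4)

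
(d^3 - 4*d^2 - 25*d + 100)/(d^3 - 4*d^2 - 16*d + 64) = (d^2 - 25)/(d^2 - 16)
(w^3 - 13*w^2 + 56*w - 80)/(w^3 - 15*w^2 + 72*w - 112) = (w - 5)/(w - 7)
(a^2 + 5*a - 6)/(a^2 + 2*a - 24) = (a - 1)/(a - 4)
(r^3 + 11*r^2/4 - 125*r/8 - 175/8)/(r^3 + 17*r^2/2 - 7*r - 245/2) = (r + 5/4)/(r + 7)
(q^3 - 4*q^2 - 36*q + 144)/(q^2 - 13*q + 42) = (q^2 + 2*q - 24)/(q - 7)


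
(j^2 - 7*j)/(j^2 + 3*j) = (j - 7)/(j + 3)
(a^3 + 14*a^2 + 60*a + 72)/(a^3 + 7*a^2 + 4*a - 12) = (a + 6)/(a - 1)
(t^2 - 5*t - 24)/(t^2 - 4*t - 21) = (t - 8)/(t - 7)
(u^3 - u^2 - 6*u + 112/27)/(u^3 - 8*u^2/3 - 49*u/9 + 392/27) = (3*u - 2)/(3*u - 7)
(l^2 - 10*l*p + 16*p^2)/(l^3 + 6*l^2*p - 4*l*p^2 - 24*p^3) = (l - 8*p)/(l^2 + 8*l*p + 12*p^2)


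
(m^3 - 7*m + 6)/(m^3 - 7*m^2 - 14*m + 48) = (m - 1)/(m - 8)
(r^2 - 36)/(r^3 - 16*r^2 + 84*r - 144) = (r + 6)/(r^2 - 10*r + 24)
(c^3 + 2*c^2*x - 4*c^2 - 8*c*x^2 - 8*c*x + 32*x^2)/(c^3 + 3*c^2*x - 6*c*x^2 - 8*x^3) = (c - 4)/(c + x)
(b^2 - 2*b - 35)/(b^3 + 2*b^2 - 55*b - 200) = (b - 7)/(b^2 - 3*b - 40)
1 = 1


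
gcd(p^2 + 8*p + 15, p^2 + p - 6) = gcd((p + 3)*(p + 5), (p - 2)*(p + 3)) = p + 3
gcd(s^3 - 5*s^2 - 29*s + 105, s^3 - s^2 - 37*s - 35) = s^2 - 2*s - 35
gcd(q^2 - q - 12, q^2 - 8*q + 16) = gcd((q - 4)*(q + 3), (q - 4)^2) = q - 4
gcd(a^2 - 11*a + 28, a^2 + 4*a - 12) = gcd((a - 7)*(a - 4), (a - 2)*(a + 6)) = 1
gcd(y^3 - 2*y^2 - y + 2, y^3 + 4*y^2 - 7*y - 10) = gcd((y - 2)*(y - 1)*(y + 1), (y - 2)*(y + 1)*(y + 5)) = y^2 - y - 2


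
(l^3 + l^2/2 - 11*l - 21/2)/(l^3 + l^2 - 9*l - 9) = (l - 7/2)/(l - 3)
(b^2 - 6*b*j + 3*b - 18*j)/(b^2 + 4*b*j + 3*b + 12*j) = (b - 6*j)/(b + 4*j)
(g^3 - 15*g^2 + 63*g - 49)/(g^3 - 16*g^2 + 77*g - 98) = (g - 1)/(g - 2)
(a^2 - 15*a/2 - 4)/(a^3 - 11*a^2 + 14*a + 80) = (a + 1/2)/(a^2 - 3*a - 10)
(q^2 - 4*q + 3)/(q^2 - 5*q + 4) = (q - 3)/(q - 4)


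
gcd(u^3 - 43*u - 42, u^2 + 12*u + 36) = u + 6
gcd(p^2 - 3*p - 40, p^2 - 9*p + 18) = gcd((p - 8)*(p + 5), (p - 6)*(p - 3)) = 1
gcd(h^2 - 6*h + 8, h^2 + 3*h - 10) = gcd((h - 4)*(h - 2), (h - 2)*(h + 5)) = h - 2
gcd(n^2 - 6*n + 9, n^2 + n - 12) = n - 3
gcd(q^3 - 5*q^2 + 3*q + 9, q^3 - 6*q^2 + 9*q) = q^2 - 6*q + 9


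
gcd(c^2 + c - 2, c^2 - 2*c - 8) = c + 2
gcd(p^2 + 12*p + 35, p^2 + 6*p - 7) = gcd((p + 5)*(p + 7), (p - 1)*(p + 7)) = p + 7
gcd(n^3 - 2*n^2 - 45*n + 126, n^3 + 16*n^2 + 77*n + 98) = n + 7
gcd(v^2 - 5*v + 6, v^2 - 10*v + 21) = v - 3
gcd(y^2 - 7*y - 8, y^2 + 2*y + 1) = y + 1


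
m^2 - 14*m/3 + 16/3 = (m - 8/3)*(m - 2)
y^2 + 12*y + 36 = (y + 6)^2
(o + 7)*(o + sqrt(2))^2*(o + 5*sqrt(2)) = o^4 + 7*o^3 + 7*sqrt(2)*o^3 + 22*o^2 + 49*sqrt(2)*o^2 + 10*sqrt(2)*o + 154*o + 70*sqrt(2)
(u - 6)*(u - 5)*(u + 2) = u^3 - 9*u^2 + 8*u + 60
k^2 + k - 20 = (k - 4)*(k + 5)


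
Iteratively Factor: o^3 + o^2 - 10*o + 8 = (o - 1)*(o^2 + 2*o - 8) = (o - 1)*(o + 4)*(o - 2)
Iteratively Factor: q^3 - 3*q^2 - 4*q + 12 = (q + 2)*(q^2 - 5*q + 6) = (q - 2)*(q + 2)*(q - 3)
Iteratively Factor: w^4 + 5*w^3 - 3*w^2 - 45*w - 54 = (w + 2)*(w^3 + 3*w^2 - 9*w - 27) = (w + 2)*(w + 3)*(w^2 - 9) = (w - 3)*(w + 2)*(w + 3)*(w + 3)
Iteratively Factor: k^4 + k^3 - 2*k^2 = (k)*(k^3 + k^2 - 2*k) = k*(k - 1)*(k^2 + 2*k) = k^2*(k - 1)*(k + 2)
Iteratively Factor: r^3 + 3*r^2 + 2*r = (r + 2)*(r^2 + r) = (r + 1)*(r + 2)*(r)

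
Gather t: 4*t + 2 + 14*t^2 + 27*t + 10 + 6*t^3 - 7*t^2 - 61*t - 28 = 6*t^3 + 7*t^2 - 30*t - 16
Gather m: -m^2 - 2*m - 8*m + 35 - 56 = -m^2 - 10*m - 21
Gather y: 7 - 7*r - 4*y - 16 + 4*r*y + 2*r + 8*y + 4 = -5*r + y*(4*r + 4) - 5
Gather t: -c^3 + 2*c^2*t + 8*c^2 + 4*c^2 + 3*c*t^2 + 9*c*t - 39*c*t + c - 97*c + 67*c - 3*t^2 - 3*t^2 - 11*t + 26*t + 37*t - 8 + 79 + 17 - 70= -c^3 + 12*c^2 - 29*c + t^2*(3*c - 6) + t*(2*c^2 - 30*c + 52) + 18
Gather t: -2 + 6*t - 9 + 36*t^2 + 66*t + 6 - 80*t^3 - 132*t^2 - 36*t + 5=-80*t^3 - 96*t^2 + 36*t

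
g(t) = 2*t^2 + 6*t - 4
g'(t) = 4*t + 6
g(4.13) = 54.89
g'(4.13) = 22.52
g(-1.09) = -8.16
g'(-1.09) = 1.64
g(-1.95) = -8.10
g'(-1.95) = -1.80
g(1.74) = 12.50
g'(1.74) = 12.96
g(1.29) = 7.07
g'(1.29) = 11.16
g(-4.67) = 11.60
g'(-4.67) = -12.68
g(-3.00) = -4.00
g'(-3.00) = -6.00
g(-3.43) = -1.05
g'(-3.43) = -7.72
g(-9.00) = 104.00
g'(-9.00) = -30.00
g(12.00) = 356.00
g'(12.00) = 54.00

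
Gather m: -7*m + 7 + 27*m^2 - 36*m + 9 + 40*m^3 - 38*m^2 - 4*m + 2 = 40*m^3 - 11*m^2 - 47*m + 18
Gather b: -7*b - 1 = -7*b - 1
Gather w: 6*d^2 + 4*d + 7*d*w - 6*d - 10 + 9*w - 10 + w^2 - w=6*d^2 - 2*d + w^2 + w*(7*d + 8) - 20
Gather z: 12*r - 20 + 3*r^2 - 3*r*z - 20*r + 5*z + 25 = 3*r^2 - 8*r + z*(5 - 3*r) + 5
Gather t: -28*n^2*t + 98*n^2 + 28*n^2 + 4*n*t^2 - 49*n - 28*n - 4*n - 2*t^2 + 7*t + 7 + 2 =126*n^2 - 81*n + t^2*(4*n - 2) + t*(7 - 28*n^2) + 9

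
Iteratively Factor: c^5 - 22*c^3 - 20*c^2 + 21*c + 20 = (c + 1)*(c^4 - c^3 - 21*c^2 + c + 20) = (c + 1)*(c + 4)*(c^3 - 5*c^2 - c + 5) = (c + 1)^2*(c + 4)*(c^2 - 6*c + 5) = (c - 5)*(c + 1)^2*(c + 4)*(c - 1)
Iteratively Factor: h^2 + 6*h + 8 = (h + 4)*(h + 2)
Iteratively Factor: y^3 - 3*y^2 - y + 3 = (y - 3)*(y^2 - 1) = (y - 3)*(y - 1)*(y + 1)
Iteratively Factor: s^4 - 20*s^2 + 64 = (s - 2)*(s^3 + 2*s^2 - 16*s - 32) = (s - 4)*(s - 2)*(s^2 + 6*s + 8) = (s - 4)*(s - 2)*(s + 4)*(s + 2)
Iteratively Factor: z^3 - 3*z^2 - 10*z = (z)*(z^2 - 3*z - 10) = z*(z - 5)*(z + 2)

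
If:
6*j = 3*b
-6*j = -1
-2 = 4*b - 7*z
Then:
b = 1/3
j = 1/6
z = 10/21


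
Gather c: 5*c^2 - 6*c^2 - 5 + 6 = 1 - c^2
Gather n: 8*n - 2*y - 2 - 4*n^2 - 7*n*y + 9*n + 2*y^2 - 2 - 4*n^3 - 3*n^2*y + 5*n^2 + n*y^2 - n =-4*n^3 + n^2*(1 - 3*y) + n*(y^2 - 7*y + 16) + 2*y^2 - 2*y - 4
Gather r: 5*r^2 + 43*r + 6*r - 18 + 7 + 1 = 5*r^2 + 49*r - 10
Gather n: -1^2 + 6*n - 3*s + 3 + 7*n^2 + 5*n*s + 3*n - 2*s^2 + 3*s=7*n^2 + n*(5*s + 9) - 2*s^2 + 2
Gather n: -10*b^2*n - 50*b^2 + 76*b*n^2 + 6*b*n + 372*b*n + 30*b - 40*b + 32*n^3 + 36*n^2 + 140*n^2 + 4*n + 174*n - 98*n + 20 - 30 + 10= -50*b^2 - 10*b + 32*n^3 + n^2*(76*b + 176) + n*(-10*b^2 + 378*b + 80)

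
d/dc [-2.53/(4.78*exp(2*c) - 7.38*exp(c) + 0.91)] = (24.1868*exp(c) - 18.6714)*exp(c)/(4.78*exp(2*c) - 7.38*exp(c) + 0.91)^2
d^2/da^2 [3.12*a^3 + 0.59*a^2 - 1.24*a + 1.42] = 18.72*a + 1.18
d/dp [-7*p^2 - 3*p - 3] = -14*p - 3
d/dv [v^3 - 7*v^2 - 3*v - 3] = 3*v^2 - 14*v - 3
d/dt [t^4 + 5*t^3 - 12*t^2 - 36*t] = 4*t^3 + 15*t^2 - 24*t - 36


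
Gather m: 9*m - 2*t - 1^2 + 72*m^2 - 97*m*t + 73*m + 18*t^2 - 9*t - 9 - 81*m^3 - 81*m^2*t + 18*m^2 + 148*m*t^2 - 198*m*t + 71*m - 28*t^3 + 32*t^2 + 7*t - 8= -81*m^3 + m^2*(90 - 81*t) + m*(148*t^2 - 295*t + 153) - 28*t^3 + 50*t^2 - 4*t - 18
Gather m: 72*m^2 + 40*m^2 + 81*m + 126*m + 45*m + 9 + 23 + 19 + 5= 112*m^2 + 252*m + 56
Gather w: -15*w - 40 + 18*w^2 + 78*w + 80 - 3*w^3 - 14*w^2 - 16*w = -3*w^3 + 4*w^2 + 47*w + 40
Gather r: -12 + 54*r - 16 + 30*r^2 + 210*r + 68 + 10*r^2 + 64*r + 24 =40*r^2 + 328*r + 64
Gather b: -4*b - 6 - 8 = -4*b - 14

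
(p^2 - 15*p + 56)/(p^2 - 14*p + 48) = (p - 7)/(p - 6)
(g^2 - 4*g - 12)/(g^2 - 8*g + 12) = (g + 2)/(g - 2)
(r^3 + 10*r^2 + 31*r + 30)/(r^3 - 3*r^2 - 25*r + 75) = (r^2 + 5*r + 6)/(r^2 - 8*r + 15)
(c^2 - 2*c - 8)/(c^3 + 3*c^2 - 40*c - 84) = (c - 4)/(c^2 + c - 42)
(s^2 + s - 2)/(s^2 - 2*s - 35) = (-s^2 - s + 2)/(-s^2 + 2*s + 35)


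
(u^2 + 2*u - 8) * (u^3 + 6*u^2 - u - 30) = u^5 + 8*u^4 + 3*u^3 - 80*u^2 - 52*u + 240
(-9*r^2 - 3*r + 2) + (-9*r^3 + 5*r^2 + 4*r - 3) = -9*r^3 - 4*r^2 + r - 1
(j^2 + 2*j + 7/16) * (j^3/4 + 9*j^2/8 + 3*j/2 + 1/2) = j^5/4 + 13*j^4/8 + 247*j^3/64 + 511*j^2/128 + 53*j/32 + 7/32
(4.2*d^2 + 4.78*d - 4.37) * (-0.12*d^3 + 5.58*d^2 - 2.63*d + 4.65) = -0.504*d^5 + 22.8624*d^4 + 16.1508*d^3 - 17.426*d^2 + 33.7201*d - 20.3205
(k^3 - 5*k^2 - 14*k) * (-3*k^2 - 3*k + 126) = -3*k^5 + 12*k^4 + 183*k^3 - 588*k^2 - 1764*k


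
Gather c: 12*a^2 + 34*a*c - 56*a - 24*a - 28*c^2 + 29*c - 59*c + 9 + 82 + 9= 12*a^2 - 80*a - 28*c^2 + c*(34*a - 30) + 100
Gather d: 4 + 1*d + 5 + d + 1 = 2*d + 10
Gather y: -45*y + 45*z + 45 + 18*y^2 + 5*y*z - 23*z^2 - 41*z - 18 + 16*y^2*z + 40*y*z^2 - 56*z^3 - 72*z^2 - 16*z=y^2*(16*z + 18) + y*(40*z^2 + 5*z - 45) - 56*z^3 - 95*z^2 - 12*z + 27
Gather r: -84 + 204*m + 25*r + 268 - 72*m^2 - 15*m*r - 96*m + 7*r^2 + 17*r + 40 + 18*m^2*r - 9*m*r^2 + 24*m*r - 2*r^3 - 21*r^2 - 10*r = -72*m^2 + 108*m - 2*r^3 + r^2*(-9*m - 14) + r*(18*m^2 + 9*m + 32) + 224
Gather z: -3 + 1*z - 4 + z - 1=2*z - 8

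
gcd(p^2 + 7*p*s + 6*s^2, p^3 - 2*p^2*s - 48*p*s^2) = p + 6*s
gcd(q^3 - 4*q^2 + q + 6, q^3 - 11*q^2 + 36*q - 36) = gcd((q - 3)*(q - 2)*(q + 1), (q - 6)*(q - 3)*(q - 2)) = q^2 - 5*q + 6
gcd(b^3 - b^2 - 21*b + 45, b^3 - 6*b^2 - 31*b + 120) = b^2 + 2*b - 15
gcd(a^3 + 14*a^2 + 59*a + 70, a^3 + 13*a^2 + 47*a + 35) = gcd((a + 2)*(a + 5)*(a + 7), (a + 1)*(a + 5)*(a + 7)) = a^2 + 12*a + 35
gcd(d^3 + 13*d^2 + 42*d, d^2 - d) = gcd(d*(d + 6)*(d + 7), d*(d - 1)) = d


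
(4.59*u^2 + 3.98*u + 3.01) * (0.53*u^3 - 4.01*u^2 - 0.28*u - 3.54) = 2.4327*u^5 - 16.2965*u^4 - 15.6497*u^3 - 29.4331*u^2 - 14.932*u - 10.6554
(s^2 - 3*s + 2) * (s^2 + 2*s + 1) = s^4 - s^3 - 3*s^2 + s + 2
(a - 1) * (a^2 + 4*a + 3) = a^3 + 3*a^2 - a - 3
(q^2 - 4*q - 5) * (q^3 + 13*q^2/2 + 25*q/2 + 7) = q^5 + 5*q^4/2 - 37*q^3/2 - 151*q^2/2 - 181*q/2 - 35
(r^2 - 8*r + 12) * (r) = r^3 - 8*r^2 + 12*r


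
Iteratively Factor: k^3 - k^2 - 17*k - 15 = (k - 5)*(k^2 + 4*k + 3) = (k - 5)*(k + 3)*(k + 1)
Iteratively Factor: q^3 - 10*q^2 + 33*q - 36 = (q - 3)*(q^2 - 7*q + 12) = (q - 4)*(q - 3)*(q - 3)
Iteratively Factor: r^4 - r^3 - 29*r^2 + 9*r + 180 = (r - 5)*(r^3 + 4*r^2 - 9*r - 36) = (r - 5)*(r - 3)*(r^2 + 7*r + 12) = (r - 5)*(r - 3)*(r + 3)*(r + 4)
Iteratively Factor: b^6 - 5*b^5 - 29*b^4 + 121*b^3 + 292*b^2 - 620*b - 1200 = (b - 3)*(b^5 - 2*b^4 - 35*b^3 + 16*b^2 + 340*b + 400) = (b - 3)*(b + 2)*(b^4 - 4*b^3 - 27*b^2 + 70*b + 200) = (b - 3)*(b + 2)^2*(b^3 - 6*b^2 - 15*b + 100) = (b - 5)*(b - 3)*(b + 2)^2*(b^2 - b - 20) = (b - 5)^2*(b - 3)*(b + 2)^2*(b + 4)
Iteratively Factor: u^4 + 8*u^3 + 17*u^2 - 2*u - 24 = (u - 1)*(u^3 + 9*u^2 + 26*u + 24) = (u - 1)*(u + 4)*(u^2 + 5*u + 6) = (u - 1)*(u + 3)*(u + 4)*(u + 2)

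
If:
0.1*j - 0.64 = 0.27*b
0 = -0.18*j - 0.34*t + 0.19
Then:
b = -0.699588477366255*t - 1.97942386831276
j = 1.05555555555556 - 1.88888888888889*t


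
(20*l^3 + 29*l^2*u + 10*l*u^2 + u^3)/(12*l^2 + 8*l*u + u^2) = (20*l^3 + 29*l^2*u + 10*l*u^2 + u^3)/(12*l^2 + 8*l*u + u^2)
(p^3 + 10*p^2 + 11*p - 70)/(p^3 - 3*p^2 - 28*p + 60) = (p + 7)/(p - 6)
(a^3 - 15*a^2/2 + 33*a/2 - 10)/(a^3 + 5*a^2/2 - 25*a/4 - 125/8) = 4*(a^2 - 5*a + 4)/(4*a^2 + 20*a + 25)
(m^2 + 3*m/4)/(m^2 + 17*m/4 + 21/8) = 2*m/(2*m + 7)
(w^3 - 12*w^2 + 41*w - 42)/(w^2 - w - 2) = (w^2 - 10*w + 21)/(w + 1)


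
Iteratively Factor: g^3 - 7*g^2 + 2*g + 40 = (g + 2)*(g^2 - 9*g + 20) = (g - 5)*(g + 2)*(g - 4)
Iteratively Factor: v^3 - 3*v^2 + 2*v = (v - 1)*(v^2 - 2*v) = (v - 2)*(v - 1)*(v)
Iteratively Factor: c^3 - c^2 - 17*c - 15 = (c - 5)*(c^2 + 4*c + 3) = (c - 5)*(c + 3)*(c + 1)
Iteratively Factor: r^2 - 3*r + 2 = (r - 1)*(r - 2)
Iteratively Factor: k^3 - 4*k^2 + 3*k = (k - 3)*(k^2 - k) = (k - 3)*(k - 1)*(k)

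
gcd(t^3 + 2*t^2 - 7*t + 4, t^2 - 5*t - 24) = 1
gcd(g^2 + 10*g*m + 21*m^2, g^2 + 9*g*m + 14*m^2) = g + 7*m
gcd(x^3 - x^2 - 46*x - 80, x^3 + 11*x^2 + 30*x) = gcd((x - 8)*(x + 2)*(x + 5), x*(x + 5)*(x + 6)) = x + 5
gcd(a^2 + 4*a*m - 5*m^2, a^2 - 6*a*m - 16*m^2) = 1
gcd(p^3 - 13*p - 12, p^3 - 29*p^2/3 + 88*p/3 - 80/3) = p - 4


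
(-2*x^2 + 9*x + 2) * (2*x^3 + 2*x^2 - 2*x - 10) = -4*x^5 + 14*x^4 + 26*x^3 + 6*x^2 - 94*x - 20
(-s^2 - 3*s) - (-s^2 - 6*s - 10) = 3*s + 10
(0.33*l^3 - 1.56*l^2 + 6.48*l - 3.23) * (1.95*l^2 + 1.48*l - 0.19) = 0.6435*l^5 - 2.5536*l^4 + 10.2645*l^3 + 3.5883*l^2 - 6.0116*l + 0.6137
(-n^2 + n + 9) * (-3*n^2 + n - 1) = 3*n^4 - 4*n^3 - 25*n^2 + 8*n - 9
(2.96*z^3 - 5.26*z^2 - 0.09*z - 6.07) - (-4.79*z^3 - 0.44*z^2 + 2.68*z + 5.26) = 7.75*z^3 - 4.82*z^2 - 2.77*z - 11.33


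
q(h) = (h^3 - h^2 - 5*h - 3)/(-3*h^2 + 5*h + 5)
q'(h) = (6*h - 5)*(h^3 - h^2 - 5*h - 3)/(-3*h^2 + 5*h + 5)^2 + (3*h^2 - 2*h - 5)/(-3*h^2 + 5*h + 5) = (-3*h^4 + 10*h^3 - 5*h^2 - 28*h - 10)/(9*h^4 - 30*h^3 - 5*h^2 + 50*h + 25)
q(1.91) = -2.56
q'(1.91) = -4.00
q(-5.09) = 1.38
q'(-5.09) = -0.35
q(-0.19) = -0.53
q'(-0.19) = -0.32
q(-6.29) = 1.79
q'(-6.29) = -0.34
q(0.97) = -1.12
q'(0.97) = -0.72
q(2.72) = 1.08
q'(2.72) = -6.66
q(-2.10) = 0.33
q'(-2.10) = -0.35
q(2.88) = 0.33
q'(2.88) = -3.31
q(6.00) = -2.01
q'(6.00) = -0.39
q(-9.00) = 2.71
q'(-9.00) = -0.34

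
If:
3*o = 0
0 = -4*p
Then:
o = 0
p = 0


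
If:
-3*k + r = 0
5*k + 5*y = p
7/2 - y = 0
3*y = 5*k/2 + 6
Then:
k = 9/5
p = 53/2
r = 27/5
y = 7/2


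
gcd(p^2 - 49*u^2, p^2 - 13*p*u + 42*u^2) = p - 7*u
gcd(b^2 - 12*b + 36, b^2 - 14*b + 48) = b - 6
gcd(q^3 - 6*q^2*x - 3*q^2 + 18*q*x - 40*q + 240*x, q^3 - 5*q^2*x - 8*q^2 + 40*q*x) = q - 8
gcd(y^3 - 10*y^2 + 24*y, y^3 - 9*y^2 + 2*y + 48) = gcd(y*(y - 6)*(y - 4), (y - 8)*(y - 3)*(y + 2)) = 1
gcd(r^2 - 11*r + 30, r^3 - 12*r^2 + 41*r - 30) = r^2 - 11*r + 30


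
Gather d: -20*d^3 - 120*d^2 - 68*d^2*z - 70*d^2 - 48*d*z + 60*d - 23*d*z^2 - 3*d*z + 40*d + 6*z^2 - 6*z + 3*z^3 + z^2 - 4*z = -20*d^3 + d^2*(-68*z - 190) + d*(-23*z^2 - 51*z + 100) + 3*z^3 + 7*z^2 - 10*z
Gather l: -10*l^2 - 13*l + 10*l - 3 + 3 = -10*l^2 - 3*l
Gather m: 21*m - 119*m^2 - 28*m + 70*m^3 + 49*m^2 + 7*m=70*m^3 - 70*m^2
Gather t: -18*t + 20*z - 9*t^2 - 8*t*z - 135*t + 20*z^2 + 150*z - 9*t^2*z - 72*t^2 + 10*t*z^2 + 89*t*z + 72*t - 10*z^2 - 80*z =t^2*(-9*z - 81) + t*(10*z^2 + 81*z - 81) + 10*z^2 + 90*z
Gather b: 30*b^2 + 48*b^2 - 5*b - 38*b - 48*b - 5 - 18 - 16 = 78*b^2 - 91*b - 39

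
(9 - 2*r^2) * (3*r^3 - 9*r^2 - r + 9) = -6*r^5 + 18*r^4 + 29*r^3 - 99*r^2 - 9*r + 81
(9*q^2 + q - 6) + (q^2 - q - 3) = 10*q^2 - 9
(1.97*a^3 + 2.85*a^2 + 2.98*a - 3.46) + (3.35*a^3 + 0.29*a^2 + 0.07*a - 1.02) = 5.32*a^3 + 3.14*a^2 + 3.05*a - 4.48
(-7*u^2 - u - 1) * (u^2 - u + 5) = -7*u^4 + 6*u^3 - 35*u^2 - 4*u - 5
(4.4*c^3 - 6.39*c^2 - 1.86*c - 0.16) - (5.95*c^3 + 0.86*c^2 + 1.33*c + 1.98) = -1.55*c^3 - 7.25*c^2 - 3.19*c - 2.14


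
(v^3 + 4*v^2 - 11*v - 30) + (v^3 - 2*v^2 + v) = 2*v^3 + 2*v^2 - 10*v - 30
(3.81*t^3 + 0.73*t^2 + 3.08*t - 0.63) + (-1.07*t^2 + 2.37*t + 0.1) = 3.81*t^3 - 0.34*t^2 + 5.45*t - 0.53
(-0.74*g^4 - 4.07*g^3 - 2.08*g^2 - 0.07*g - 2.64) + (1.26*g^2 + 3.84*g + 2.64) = -0.74*g^4 - 4.07*g^3 - 0.82*g^2 + 3.77*g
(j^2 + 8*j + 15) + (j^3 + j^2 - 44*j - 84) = j^3 + 2*j^2 - 36*j - 69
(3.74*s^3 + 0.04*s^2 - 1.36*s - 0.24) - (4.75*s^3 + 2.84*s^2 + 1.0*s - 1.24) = -1.01*s^3 - 2.8*s^2 - 2.36*s + 1.0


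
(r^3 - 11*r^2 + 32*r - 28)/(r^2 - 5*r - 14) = (r^2 - 4*r + 4)/(r + 2)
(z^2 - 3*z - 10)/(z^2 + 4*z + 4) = (z - 5)/(z + 2)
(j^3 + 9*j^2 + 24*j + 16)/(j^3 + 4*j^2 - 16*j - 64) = (j + 1)/(j - 4)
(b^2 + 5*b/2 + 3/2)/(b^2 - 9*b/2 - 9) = (b + 1)/(b - 6)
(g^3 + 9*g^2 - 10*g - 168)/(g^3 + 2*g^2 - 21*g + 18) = (g^2 + 3*g - 28)/(g^2 - 4*g + 3)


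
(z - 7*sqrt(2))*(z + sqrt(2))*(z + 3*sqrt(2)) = z^3 - 3*sqrt(2)*z^2 - 50*z - 42*sqrt(2)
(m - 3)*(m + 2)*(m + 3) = m^3 + 2*m^2 - 9*m - 18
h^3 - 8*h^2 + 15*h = h*(h - 5)*(h - 3)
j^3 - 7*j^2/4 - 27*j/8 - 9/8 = (j - 3)*(j + 1/2)*(j + 3/4)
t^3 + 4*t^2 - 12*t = t*(t - 2)*(t + 6)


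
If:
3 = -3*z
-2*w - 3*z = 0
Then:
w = 3/2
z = -1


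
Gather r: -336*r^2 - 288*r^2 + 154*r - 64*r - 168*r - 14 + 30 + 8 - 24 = -624*r^2 - 78*r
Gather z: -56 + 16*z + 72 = 16*z + 16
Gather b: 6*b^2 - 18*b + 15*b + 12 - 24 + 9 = 6*b^2 - 3*b - 3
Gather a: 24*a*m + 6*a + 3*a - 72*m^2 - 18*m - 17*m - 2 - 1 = a*(24*m + 9) - 72*m^2 - 35*m - 3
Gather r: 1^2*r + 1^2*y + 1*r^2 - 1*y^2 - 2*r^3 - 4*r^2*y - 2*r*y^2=-2*r^3 + r^2*(1 - 4*y) + r*(1 - 2*y^2) - y^2 + y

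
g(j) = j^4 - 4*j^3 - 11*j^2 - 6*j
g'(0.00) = -6.00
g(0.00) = 0.00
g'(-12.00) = -8382.00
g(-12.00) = 26136.00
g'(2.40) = -72.62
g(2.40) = -99.88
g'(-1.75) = -25.69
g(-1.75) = 7.63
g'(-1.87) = -32.98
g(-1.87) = 11.14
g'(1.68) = -57.86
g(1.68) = -52.13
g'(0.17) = -10.07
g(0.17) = -1.36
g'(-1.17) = -3.09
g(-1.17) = 0.24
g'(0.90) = -32.60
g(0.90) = -16.57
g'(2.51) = -73.57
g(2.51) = -107.92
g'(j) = 4*j^3 - 12*j^2 - 22*j - 6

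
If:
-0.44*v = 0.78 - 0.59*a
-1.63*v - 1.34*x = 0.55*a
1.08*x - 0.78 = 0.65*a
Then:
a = 0.54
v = -1.05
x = 1.05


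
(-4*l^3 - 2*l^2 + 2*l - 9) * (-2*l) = 8*l^4 + 4*l^3 - 4*l^2 + 18*l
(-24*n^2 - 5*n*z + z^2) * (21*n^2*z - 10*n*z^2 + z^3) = -504*n^4*z + 135*n^3*z^2 + 47*n^2*z^3 - 15*n*z^4 + z^5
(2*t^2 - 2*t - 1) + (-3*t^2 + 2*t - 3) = -t^2 - 4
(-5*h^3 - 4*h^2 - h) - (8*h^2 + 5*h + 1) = -5*h^3 - 12*h^2 - 6*h - 1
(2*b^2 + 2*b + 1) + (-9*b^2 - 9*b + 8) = -7*b^2 - 7*b + 9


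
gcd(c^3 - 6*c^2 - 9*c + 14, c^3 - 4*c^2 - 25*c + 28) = c^2 - 8*c + 7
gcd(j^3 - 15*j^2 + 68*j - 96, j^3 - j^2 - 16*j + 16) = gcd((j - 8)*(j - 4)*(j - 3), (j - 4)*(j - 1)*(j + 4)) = j - 4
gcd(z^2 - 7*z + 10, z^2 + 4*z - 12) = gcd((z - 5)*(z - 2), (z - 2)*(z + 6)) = z - 2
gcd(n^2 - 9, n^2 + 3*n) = n + 3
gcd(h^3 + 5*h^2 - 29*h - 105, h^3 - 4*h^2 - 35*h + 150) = h - 5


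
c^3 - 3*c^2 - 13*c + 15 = (c - 5)*(c - 1)*(c + 3)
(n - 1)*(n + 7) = n^2 + 6*n - 7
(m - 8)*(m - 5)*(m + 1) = m^3 - 12*m^2 + 27*m + 40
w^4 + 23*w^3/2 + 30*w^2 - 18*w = w*(w - 1/2)*(w + 6)^2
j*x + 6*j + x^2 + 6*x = (j + x)*(x + 6)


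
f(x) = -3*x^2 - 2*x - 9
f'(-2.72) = 14.32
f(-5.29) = -82.37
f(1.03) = -14.24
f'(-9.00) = 52.00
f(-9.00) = -234.00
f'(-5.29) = 29.74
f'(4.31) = -27.86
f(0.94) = -13.53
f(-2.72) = -25.76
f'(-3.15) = 16.90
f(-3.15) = -32.47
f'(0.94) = -7.64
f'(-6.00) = 34.00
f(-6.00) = -105.00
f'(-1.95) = 9.70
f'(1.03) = -8.18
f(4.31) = -73.35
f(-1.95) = -16.51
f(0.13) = -9.31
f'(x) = -6*x - 2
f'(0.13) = -2.78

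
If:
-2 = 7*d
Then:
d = -2/7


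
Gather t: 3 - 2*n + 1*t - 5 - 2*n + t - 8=-4*n + 2*t - 10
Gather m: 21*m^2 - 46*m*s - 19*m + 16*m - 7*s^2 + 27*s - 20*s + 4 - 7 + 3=21*m^2 + m*(-46*s - 3) - 7*s^2 + 7*s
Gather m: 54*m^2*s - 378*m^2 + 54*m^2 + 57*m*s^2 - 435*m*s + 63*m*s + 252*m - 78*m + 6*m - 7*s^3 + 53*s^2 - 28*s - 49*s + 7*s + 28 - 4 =m^2*(54*s - 324) + m*(57*s^2 - 372*s + 180) - 7*s^3 + 53*s^2 - 70*s + 24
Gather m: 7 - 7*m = 7 - 7*m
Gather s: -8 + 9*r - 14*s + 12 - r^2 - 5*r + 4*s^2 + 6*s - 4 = -r^2 + 4*r + 4*s^2 - 8*s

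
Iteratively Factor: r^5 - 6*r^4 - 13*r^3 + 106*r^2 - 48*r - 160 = (r - 4)*(r^4 - 2*r^3 - 21*r^2 + 22*r + 40) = (r - 4)*(r + 1)*(r^3 - 3*r^2 - 18*r + 40) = (r - 4)*(r - 2)*(r + 1)*(r^2 - r - 20) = (r - 4)*(r - 2)*(r + 1)*(r + 4)*(r - 5)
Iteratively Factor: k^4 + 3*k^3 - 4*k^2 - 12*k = (k - 2)*(k^3 + 5*k^2 + 6*k) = k*(k - 2)*(k^2 + 5*k + 6) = k*(k - 2)*(k + 3)*(k + 2)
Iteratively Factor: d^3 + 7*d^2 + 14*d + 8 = (d + 1)*(d^2 + 6*d + 8) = (d + 1)*(d + 4)*(d + 2)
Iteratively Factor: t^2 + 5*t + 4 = (t + 1)*(t + 4)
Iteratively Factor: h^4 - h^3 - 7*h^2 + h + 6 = (h - 1)*(h^3 - 7*h - 6) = (h - 3)*(h - 1)*(h^2 + 3*h + 2) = (h - 3)*(h - 1)*(h + 1)*(h + 2)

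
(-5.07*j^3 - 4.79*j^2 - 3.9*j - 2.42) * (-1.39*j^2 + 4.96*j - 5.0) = 7.0473*j^5 - 18.4891*j^4 + 7.0126*j^3 + 7.9698*j^2 + 7.4968*j + 12.1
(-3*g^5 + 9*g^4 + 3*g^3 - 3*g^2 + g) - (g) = -3*g^5 + 9*g^4 + 3*g^3 - 3*g^2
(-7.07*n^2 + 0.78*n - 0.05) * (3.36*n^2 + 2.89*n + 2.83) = -23.7552*n^4 - 17.8115*n^3 - 17.9219*n^2 + 2.0629*n - 0.1415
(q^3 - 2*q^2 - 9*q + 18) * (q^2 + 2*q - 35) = q^5 - 48*q^3 + 70*q^2 + 351*q - 630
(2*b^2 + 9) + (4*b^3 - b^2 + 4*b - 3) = 4*b^3 + b^2 + 4*b + 6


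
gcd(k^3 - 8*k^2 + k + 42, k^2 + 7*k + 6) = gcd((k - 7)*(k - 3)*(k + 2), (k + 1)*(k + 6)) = 1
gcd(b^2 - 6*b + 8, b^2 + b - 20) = b - 4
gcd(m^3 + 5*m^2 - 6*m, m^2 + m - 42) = 1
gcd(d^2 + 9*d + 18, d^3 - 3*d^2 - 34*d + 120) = d + 6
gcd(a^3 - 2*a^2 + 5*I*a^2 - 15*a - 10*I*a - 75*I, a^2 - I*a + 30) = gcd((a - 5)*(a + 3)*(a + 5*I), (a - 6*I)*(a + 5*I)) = a + 5*I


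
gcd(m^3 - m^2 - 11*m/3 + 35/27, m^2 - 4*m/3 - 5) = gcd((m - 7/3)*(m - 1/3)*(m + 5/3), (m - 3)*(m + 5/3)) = m + 5/3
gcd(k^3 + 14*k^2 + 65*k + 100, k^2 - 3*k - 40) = k + 5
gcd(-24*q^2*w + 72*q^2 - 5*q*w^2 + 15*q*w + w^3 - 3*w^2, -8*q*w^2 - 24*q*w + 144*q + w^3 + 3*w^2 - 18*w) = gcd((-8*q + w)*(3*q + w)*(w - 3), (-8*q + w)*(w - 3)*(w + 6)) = 8*q*w - 24*q - w^2 + 3*w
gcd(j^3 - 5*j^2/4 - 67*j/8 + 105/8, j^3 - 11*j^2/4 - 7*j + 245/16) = j - 7/4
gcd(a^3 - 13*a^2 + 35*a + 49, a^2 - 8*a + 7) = a - 7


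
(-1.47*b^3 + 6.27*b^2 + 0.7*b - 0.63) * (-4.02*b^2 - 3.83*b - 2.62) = 5.9094*b^5 - 19.5753*b^4 - 22.9767*b^3 - 16.5758*b^2 + 0.5789*b + 1.6506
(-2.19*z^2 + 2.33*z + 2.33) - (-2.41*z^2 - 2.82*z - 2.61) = 0.22*z^2 + 5.15*z + 4.94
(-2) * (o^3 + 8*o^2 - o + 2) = -2*o^3 - 16*o^2 + 2*o - 4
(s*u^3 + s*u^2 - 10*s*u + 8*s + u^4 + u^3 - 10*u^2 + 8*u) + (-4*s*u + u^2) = s*u^3 + s*u^2 - 14*s*u + 8*s + u^4 + u^3 - 9*u^2 + 8*u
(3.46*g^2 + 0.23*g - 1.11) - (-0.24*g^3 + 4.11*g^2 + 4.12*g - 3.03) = 0.24*g^3 - 0.65*g^2 - 3.89*g + 1.92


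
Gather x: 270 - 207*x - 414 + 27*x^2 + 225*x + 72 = 27*x^2 + 18*x - 72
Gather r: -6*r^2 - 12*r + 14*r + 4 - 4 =-6*r^2 + 2*r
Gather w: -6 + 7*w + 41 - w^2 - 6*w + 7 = -w^2 + w + 42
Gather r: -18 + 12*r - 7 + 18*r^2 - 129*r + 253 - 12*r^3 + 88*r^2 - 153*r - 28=-12*r^3 + 106*r^2 - 270*r + 200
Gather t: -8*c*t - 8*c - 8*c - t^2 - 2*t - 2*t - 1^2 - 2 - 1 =-16*c - t^2 + t*(-8*c - 4) - 4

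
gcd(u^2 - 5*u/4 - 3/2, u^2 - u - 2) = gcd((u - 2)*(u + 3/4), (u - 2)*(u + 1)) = u - 2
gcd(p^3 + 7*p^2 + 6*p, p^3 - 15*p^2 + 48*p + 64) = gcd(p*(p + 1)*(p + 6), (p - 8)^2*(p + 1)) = p + 1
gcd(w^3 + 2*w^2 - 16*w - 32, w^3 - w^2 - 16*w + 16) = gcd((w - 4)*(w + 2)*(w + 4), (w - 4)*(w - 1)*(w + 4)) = w^2 - 16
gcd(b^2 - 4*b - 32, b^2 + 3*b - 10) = 1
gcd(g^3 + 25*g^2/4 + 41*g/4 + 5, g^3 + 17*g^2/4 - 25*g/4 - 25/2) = g + 5/4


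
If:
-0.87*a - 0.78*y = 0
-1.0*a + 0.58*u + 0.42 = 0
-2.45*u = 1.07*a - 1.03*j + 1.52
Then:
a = -0.896551724137931*y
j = -4.60822183484756*y - 0.246735855373284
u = -1.54577883472057*y - 0.724137931034483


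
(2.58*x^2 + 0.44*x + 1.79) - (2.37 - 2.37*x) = 2.58*x^2 + 2.81*x - 0.58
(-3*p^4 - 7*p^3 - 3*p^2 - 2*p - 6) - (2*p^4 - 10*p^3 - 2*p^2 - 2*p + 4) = -5*p^4 + 3*p^3 - p^2 - 10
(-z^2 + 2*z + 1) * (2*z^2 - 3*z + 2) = -2*z^4 + 7*z^3 - 6*z^2 + z + 2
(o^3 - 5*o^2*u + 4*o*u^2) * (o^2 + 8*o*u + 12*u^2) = o^5 + 3*o^4*u - 24*o^3*u^2 - 28*o^2*u^3 + 48*o*u^4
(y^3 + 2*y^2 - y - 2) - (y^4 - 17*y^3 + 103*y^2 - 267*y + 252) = -y^4 + 18*y^3 - 101*y^2 + 266*y - 254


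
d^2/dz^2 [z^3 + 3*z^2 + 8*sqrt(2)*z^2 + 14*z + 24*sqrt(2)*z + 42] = 6*z + 6 + 16*sqrt(2)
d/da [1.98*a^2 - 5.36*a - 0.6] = 3.96*a - 5.36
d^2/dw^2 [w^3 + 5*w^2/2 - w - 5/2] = 6*w + 5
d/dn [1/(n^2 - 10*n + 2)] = 2*(5 - n)/(n^2 - 10*n + 2)^2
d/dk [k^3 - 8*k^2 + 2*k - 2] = 3*k^2 - 16*k + 2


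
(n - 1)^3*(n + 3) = n^4 - 6*n^2 + 8*n - 3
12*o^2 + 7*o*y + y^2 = (3*o + y)*(4*o + y)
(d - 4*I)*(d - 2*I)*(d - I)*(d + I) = d^4 - 6*I*d^3 - 7*d^2 - 6*I*d - 8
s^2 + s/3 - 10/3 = (s - 5/3)*(s + 2)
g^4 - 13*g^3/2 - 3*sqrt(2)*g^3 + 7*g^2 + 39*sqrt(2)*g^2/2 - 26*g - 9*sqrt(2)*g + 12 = (g - 6)*(g - 1/2)*(g - 2*sqrt(2))*(g - sqrt(2))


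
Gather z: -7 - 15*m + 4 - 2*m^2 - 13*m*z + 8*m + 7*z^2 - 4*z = -2*m^2 - 7*m + 7*z^2 + z*(-13*m - 4) - 3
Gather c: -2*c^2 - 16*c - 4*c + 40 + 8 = -2*c^2 - 20*c + 48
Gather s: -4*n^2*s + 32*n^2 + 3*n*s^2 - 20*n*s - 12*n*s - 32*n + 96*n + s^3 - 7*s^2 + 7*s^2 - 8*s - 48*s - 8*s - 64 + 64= 32*n^2 + 3*n*s^2 + 64*n + s^3 + s*(-4*n^2 - 32*n - 64)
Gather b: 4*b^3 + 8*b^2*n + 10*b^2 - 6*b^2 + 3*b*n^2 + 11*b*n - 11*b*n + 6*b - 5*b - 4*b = 4*b^3 + b^2*(8*n + 4) + b*(3*n^2 - 3)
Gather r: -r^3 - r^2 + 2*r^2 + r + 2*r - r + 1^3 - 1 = -r^3 + r^2 + 2*r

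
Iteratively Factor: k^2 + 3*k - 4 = (k - 1)*(k + 4)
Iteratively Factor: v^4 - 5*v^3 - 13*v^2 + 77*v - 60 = (v - 5)*(v^3 - 13*v + 12) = (v - 5)*(v + 4)*(v^2 - 4*v + 3) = (v - 5)*(v - 1)*(v + 4)*(v - 3)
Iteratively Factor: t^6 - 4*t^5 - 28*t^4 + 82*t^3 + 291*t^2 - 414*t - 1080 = (t - 4)*(t^5 - 28*t^3 - 30*t^2 + 171*t + 270) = (t - 5)*(t - 4)*(t^4 + 5*t^3 - 3*t^2 - 45*t - 54) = (t - 5)*(t - 4)*(t - 3)*(t^3 + 8*t^2 + 21*t + 18) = (t - 5)*(t - 4)*(t - 3)*(t + 3)*(t^2 + 5*t + 6) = (t - 5)*(t - 4)*(t - 3)*(t + 3)^2*(t + 2)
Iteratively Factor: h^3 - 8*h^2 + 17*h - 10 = (h - 2)*(h^2 - 6*h + 5) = (h - 2)*(h - 1)*(h - 5)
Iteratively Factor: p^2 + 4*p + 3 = (p + 3)*(p + 1)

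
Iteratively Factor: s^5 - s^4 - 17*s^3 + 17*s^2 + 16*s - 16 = (s - 1)*(s^4 - 17*s^2 + 16) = (s - 1)*(s + 4)*(s^3 - 4*s^2 - s + 4) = (s - 1)^2*(s + 4)*(s^2 - 3*s - 4) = (s - 1)^2*(s + 1)*(s + 4)*(s - 4)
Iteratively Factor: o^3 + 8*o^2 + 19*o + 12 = (o + 3)*(o^2 + 5*o + 4) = (o + 3)*(o + 4)*(o + 1)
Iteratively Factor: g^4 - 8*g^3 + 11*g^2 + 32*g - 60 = (g + 2)*(g^3 - 10*g^2 + 31*g - 30) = (g - 2)*(g + 2)*(g^2 - 8*g + 15) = (g - 3)*(g - 2)*(g + 2)*(g - 5)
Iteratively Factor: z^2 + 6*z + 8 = (z + 2)*(z + 4)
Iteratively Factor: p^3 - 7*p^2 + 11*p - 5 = (p - 5)*(p^2 - 2*p + 1) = (p - 5)*(p - 1)*(p - 1)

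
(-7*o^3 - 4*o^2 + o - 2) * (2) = -14*o^3 - 8*o^2 + 2*o - 4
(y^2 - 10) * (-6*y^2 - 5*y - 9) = -6*y^4 - 5*y^3 + 51*y^2 + 50*y + 90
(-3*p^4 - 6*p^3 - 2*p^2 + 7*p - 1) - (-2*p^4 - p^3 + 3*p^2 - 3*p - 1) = -p^4 - 5*p^3 - 5*p^2 + 10*p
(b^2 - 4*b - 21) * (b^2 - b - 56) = b^4 - 5*b^3 - 73*b^2 + 245*b + 1176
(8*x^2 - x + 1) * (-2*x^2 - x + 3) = -16*x^4 - 6*x^3 + 23*x^2 - 4*x + 3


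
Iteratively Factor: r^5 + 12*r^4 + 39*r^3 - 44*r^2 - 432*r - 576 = (r - 3)*(r^4 + 15*r^3 + 84*r^2 + 208*r + 192) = (r - 3)*(r + 4)*(r^3 + 11*r^2 + 40*r + 48) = (r - 3)*(r + 4)^2*(r^2 + 7*r + 12) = (r - 3)*(r + 3)*(r + 4)^2*(r + 4)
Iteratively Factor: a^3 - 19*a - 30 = (a + 2)*(a^2 - 2*a - 15) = (a + 2)*(a + 3)*(a - 5)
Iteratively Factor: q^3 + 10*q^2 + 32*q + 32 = (q + 4)*(q^2 + 6*q + 8) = (q + 2)*(q + 4)*(q + 4)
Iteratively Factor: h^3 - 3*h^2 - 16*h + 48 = (h + 4)*(h^2 - 7*h + 12) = (h - 3)*(h + 4)*(h - 4)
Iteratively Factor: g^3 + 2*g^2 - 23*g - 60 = (g + 4)*(g^2 - 2*g - 15) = (g + 3)*(g + 4)*(g - 5)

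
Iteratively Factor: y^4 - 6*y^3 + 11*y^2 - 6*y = (y - 3)*(y^3 - 3*y^2 + 2*y) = y*(y - 3)*(y^2 - 3*y + 2) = y*(y - 3)*(y - 2)*(y - 1)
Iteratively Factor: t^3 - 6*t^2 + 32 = (t + 2)*(t^2 - 8*t + 16) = (t - 4)*(t + 2)*(t - 4)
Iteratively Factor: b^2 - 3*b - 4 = (b - 4)*(b + 1)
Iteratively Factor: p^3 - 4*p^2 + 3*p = (p)*(p^2 - 4*p + 3) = p*(p - 3)*(p - 1)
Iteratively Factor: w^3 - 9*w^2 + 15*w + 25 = (w - 5)*(w^2 - 4*w - 5) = (w - 5)*(w + 1)*(w - 5)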